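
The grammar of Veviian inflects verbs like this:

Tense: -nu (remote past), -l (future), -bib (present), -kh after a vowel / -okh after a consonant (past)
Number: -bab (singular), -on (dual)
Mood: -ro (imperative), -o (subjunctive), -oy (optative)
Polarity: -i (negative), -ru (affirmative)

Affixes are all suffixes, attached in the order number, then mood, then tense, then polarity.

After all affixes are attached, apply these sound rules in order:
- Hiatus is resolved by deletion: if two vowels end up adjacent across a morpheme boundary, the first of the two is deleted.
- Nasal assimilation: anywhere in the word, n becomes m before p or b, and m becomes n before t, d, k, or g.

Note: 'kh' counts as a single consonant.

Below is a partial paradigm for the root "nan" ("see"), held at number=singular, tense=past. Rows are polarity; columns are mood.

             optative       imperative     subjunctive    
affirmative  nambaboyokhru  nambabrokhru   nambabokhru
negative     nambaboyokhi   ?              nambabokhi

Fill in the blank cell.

Attach number singular -bab → nanbab.
Attach mood imperative -ro → nanbabro.
Attach tense past -kh (after vowel 'o') → nanbabrokh.
Attach polarity negative -i → nanbabrokhi.
Vowel deletion: no change.
Apply nasal assimilation: nanbabrokhi → nambabrokhi.

nambabrokhi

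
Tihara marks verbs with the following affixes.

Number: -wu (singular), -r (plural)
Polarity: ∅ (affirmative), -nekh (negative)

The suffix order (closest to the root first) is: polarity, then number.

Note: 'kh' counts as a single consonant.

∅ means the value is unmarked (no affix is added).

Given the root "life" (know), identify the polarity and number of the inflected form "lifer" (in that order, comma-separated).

affirmative, plural

Segment: life-r.
polarity: ∅ → affirmative.
number: -r → plural.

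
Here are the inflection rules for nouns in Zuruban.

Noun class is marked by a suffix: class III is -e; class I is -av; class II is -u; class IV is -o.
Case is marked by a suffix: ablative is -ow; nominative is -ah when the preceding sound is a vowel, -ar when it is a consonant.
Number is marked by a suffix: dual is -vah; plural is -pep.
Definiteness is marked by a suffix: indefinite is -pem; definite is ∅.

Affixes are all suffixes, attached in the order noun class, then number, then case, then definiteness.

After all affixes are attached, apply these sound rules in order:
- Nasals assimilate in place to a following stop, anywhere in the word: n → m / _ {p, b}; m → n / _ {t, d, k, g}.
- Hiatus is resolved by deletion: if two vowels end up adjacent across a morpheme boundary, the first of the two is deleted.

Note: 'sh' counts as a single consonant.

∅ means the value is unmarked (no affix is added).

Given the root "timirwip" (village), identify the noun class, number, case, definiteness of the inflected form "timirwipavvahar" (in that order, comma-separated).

class I, dual, nominative, definite

Segment: timirwip-av-vah-ar.
noun class: -av → class I.
number: -vah → dual.
case: -ah/ar → nominative.
definiteness: ∅ → definite.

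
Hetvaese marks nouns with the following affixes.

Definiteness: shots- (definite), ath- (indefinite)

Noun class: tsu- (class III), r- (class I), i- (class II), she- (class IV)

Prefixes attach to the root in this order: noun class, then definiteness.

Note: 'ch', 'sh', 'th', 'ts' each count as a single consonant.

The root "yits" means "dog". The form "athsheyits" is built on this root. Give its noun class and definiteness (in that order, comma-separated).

Segment: ath-she-yits.
noun class: she- → class IV.
definiteness: ath- → indefinite.

class IV, indefinite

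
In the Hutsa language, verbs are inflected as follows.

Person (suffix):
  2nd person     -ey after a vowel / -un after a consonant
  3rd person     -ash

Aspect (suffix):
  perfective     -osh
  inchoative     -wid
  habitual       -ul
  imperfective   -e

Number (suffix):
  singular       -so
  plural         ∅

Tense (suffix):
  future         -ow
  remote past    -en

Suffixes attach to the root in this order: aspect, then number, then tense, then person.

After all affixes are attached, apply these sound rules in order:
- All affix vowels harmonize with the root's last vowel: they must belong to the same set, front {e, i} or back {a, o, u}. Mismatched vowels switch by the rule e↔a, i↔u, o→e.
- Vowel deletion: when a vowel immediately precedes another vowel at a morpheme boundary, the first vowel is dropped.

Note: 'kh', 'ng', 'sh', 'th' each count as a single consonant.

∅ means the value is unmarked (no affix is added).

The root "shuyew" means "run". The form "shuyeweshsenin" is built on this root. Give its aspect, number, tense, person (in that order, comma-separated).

Segment: shuyew-osh-so-en-un.
aspect: -osh → perfective.
number: -so → singular.
tense: -en → remote past.
person: -ey/un → 2nd person.

perfective, singular, remote past, 2nd person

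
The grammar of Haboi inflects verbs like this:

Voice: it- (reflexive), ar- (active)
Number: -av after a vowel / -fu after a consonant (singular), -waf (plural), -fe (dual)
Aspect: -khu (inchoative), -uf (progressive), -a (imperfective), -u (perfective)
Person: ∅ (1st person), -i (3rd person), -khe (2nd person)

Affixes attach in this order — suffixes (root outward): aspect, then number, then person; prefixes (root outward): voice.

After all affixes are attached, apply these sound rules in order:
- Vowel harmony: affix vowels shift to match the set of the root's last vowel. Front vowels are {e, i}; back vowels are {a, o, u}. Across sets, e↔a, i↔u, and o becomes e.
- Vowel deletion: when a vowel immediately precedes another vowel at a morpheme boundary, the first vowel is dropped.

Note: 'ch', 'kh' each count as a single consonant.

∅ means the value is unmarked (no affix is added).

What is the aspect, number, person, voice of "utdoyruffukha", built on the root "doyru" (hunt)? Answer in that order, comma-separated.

progressive, singular, 2nd person, reflexive

Segment: it-doyru-uf-fu-khe.
aspect: -uf → progressive.
number: -av/fu → singular.
person: -khe → 2nd person.
voice: it- → reflexive.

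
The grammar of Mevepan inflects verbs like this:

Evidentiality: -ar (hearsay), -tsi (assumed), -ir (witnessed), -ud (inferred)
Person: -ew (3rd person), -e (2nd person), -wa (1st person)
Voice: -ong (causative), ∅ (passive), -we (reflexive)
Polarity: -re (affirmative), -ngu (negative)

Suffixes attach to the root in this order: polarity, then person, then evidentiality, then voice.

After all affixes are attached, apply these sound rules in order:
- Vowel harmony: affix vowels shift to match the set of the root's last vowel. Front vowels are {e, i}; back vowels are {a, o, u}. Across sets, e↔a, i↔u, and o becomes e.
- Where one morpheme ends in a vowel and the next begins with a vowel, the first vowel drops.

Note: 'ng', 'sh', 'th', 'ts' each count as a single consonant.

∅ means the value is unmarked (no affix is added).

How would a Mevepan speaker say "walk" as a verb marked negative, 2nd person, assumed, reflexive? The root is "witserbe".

witserbengetsiwe

Attach polarity negative -ngu → witserbengu.
Attach person 2nd person -e → witserbengue.
Attach evidentiality assumed -tsi → witserbenguetsi.
Attach voice reflexive -we → witserbenguetsiwe.
Apply vowel harmony: witserbenguetsiwe → witserbengietsiwe.
Apply vowel deletion: witserbengietsiwe → witserbengetsiwe.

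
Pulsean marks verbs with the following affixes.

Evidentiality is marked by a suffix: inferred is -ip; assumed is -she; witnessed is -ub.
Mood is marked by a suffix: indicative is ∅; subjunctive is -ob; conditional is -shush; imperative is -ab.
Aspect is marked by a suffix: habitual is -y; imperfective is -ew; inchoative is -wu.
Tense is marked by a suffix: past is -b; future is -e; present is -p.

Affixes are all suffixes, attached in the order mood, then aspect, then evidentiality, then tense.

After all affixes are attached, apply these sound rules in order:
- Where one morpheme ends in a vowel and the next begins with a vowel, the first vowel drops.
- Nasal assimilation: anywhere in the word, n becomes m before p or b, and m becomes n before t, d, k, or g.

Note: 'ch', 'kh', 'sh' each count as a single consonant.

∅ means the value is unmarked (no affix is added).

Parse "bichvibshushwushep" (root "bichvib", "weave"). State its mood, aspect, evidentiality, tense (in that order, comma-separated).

Segment: bichvib-shush-wu-she-p.
mood: -shush → conditional.
aspect: -wu → inchoative.
evidentiality: -she → assumed.
tense: -p → present.

conditional, inchoative, assumed, present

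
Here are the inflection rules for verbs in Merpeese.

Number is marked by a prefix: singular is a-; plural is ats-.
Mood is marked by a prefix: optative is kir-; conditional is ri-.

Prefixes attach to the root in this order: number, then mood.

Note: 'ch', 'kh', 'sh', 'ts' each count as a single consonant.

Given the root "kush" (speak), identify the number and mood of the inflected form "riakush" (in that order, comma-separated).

singular, conditional

Segment: ri-a-kush.
number: a- → singular.
mood: ri- → conditional.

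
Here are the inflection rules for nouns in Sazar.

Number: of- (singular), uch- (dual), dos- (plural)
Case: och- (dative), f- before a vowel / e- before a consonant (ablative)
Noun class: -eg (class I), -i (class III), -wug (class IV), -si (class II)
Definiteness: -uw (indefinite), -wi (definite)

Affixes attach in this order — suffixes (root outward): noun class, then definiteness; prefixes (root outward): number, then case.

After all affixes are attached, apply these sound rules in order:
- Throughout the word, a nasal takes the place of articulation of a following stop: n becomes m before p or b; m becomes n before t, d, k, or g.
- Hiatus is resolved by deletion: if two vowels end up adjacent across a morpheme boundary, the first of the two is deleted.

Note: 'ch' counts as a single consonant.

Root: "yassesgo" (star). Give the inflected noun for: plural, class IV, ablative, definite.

edosyassesgowugwi

Attach noun class class IV -wug → yassesgowug.
Attach number plural dos- → dosyassesgowug.
Attach definiteness definite -wi → dosyassesgowugwi.
Attach case ablative e- (before consonant 'd') → edosyassesgowugwi.
Nasal assimilation: no change.
Vowel deletion: no change.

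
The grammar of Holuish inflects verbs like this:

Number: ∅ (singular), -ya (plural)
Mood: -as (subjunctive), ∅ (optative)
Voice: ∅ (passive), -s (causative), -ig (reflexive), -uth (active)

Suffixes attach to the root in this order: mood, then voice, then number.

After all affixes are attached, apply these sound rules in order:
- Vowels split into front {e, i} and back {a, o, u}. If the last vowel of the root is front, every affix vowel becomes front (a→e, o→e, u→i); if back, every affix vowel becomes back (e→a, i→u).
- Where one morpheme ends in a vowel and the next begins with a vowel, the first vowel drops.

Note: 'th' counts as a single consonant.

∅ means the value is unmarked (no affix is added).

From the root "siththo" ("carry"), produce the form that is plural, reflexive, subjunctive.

Attach mood subjunctive -as → siththoas.
Attach voice reflexive -ig → siththoasig.
Attach number plural -ya → siththoasigya.
Apply vowel harmony: siththoasigya → siththoasugya.
Apply vowel deletion: siththoasugya → siththasugya.

siththasugya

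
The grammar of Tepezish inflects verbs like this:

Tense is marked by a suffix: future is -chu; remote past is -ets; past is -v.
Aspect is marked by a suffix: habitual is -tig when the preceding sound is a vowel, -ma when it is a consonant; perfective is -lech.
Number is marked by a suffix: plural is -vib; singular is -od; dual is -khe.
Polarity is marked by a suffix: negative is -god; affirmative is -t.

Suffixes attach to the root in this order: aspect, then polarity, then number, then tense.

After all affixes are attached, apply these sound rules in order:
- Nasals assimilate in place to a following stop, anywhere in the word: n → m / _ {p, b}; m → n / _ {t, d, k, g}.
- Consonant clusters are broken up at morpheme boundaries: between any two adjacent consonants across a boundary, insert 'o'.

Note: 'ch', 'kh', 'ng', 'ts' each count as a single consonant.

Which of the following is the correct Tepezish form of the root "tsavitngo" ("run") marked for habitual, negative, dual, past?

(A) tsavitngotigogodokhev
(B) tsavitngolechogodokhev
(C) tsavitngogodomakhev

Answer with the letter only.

Attach aspect habitual -tig (after vowel 'o') → tsavitngotig.
Attach polarity negative -god → tsavitngotiggod.
Attach number dual -khe → tsavitngotiggodkhe.
Attach tense past -v → tsavitngotiggodkhev.
Nasal assimilation: no change.
Apply epenthesis: tsavitngotiggodkhev → tsavitngotigogodokhev.
So the correct form is tsavitngotigogodokhev, option (A).
(B) tsavitngolechogodokhev is wrong: it uses perfective instead of habitual for aspect.
(C) tsavitngogodomakhev is wrong: it has the affixes in the wrong order.

A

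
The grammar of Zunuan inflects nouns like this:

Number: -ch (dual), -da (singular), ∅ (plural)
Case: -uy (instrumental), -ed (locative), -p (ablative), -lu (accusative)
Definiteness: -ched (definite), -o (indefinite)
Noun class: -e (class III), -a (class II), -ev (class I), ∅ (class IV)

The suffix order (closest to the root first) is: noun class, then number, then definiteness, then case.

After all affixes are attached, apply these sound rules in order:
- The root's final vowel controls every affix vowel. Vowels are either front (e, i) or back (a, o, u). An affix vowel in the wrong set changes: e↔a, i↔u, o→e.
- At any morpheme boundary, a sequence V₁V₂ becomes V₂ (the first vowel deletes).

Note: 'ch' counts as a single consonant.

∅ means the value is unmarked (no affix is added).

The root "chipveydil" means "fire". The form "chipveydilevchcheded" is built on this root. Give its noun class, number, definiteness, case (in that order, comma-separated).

Segment: chipveydil-ev-ch-ched-ed.
noun class: -ev → class I.
number: -ch → dual.
definiteness: -ched → definite.
case: -ed → locative.

class I, dual, definite, locative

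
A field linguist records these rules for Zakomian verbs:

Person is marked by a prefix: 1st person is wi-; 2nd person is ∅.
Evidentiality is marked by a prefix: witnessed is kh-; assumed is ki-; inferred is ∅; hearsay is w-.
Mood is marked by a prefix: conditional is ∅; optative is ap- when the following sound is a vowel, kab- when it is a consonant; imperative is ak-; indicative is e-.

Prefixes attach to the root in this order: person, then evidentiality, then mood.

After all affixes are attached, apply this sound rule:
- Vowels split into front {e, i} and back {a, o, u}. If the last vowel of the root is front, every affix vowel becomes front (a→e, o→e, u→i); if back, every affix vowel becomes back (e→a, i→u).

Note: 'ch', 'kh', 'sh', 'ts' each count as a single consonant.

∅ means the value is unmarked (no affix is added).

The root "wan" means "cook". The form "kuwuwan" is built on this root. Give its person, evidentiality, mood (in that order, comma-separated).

Segment: ki-wi-wan.
person: wi- → 1st person.
evidentiality: ki- → assumed.
mood: ∅ → conditional.

1st person, assumed, conditional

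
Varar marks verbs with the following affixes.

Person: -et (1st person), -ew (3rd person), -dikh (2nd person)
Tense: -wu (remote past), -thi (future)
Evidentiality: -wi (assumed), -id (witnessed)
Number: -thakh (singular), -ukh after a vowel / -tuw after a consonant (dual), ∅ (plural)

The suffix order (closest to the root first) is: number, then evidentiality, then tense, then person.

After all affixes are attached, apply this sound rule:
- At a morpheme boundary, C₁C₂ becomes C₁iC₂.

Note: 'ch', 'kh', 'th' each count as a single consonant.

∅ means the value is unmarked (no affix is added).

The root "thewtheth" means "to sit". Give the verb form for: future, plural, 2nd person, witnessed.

thewthethidithidikh

number = plural: zero marking, form stays thewtheth.
Attach evidentiality witnessed -id → thewthethid.
Attach tense future -thi → thewthethidthi.
Attach person 2nd person -dikh → thewthethidthidikh.
Apply epenthesis: thewthethidthidikh → thewthethidithidikh.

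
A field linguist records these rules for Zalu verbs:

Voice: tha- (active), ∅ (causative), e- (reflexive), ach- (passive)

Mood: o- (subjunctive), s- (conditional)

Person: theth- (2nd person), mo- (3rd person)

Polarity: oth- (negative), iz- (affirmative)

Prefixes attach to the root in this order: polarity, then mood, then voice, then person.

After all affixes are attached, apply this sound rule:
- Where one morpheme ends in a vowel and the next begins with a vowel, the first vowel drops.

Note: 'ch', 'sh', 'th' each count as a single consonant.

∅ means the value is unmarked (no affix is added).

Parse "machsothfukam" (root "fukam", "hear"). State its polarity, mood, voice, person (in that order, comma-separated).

negative, conditional, passive, 3rd person

Segment: mo-ach-s-oth-fukam.
polarity: oth- → negative.
mood: s- → conditional.
voice: ach- → passive.
person: mo- → 3rd person.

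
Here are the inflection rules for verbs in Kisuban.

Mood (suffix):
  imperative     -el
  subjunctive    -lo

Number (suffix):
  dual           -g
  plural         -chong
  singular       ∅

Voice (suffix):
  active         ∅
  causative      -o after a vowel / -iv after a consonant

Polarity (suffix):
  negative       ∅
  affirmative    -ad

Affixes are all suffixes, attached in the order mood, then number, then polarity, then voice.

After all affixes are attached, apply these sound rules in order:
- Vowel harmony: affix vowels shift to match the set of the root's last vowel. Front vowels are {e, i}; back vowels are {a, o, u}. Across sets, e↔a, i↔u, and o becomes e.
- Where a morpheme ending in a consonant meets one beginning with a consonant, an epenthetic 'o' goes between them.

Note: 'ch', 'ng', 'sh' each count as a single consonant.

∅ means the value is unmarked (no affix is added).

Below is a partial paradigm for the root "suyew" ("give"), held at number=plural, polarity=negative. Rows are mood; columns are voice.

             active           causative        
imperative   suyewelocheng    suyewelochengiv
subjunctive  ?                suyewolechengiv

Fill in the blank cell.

suyewolecheng

Attach mood subjunctive -lo → suyewlo.
Attach number plural -chong → suyewlochong.
polarity = negative: zero marking, form stays suyewlochong.
voice = active: zero marking, form stays suyewlochong.
Apply vowel harmony: suyewlochong → suyewlecheng.
Apply epenthesis: suyewlecheng → suyewolecheng.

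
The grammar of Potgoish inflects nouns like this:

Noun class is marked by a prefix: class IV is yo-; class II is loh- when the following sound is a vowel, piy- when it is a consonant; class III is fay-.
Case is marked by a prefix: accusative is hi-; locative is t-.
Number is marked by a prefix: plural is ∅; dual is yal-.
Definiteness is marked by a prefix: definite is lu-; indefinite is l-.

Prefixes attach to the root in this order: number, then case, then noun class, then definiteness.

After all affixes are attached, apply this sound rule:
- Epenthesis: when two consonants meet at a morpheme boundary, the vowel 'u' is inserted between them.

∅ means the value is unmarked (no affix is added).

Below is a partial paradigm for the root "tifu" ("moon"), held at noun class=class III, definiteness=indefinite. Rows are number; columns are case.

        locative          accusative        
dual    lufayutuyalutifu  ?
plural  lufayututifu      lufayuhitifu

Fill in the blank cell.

Attach number dual yal- → yaltifu.
Attach case accusative hi- → hiyaltifu.
Attach noun class class III fay- → fayhiyaltifu.
Attach definiteness indefinite l- → lfayhiyaltifu.
Apply epenthesis: lfayhiyaltifu → lufayuhiyalutifu.

lufayuhiyalutifu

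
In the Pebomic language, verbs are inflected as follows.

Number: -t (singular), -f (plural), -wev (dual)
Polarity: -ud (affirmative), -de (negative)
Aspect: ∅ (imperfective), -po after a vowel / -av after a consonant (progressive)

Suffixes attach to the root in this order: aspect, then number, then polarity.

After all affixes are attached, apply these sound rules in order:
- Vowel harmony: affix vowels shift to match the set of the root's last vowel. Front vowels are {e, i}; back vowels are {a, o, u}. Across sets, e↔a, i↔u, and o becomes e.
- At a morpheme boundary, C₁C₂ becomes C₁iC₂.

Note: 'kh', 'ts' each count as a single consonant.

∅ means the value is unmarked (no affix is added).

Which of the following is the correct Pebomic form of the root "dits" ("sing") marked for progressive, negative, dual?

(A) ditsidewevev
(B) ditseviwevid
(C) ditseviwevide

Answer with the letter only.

C

Attach aspect progressive -av (after consonant 'ts') → ditsav.
Attach number dual -wev → ditsavwev.
Attach polarity negative -de → ditsavwevde.
Apply vowel harmony: ditsavwevde → ditsevwevde.
Apply epenthesis: ditsevwevde → ditseviwevide.
So the correct form is ditseviwevide, option (C).
(A) ditsidewevev is wrong: it has the affixes in the wrong order.
(B) ditseviwevid is wrong: it uses affirmative instead of negative for polarity.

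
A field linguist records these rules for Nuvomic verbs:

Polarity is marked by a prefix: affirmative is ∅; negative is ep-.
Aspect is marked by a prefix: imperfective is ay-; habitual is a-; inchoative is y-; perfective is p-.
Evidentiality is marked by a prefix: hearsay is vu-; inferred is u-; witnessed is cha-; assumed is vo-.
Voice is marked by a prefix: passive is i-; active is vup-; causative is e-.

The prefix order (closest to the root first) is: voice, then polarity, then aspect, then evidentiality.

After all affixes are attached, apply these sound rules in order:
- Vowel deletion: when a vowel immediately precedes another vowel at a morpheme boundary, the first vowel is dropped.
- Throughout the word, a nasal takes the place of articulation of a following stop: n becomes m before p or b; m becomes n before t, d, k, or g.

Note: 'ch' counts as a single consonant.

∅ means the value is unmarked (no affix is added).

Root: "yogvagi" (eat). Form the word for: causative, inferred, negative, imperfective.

Attach voice causative e- → eyogvagi.
Attach polarity negative ep- → epeyogvagi.
Attach aspect imperfective ay- → ayepeyogvagi.
Attach evidentiality inferred u- → uayepeyogvagi.
Apply vowel deletion: uayepeyogvagi → ayepeyogvagi.
Nasal assimilation: no change.

ayepeyogvagi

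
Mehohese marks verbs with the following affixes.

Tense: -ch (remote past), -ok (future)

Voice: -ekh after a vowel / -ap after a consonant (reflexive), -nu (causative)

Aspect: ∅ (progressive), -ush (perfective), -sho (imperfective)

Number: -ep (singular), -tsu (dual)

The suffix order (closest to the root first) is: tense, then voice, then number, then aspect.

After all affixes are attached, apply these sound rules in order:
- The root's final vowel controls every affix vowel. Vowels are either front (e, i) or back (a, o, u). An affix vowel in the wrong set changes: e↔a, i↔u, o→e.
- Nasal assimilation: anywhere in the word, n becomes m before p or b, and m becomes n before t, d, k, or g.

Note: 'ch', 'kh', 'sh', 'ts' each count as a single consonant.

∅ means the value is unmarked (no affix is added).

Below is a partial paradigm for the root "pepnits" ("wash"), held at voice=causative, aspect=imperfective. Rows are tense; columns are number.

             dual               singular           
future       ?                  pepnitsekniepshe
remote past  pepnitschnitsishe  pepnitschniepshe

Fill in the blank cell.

pepnitseknitsishe

Attach tense future -ok → pepnitsok.
Attach voice causative -nu → pepnitsoknu.
Attach number dual -tsu → pepnitsoknutsu.
Attach aspect imperfective -sho → pepnitsoknutsusho.
Apply vowel harmony: pepnitsoknutsusho → pepnitseknitsishe.
Nasal assimilation: no change.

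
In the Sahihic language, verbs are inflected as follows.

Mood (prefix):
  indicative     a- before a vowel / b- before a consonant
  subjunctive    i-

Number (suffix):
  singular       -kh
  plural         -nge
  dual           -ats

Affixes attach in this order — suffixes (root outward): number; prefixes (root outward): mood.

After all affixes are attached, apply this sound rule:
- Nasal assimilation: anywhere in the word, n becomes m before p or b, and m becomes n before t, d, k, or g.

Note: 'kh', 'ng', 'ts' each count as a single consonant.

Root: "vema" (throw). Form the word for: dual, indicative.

Attach mood indicative b- (before consonant 'v') → bvema.
Attach number dual -ats → bvemaats.
Nasal assimilation: no change.

bvemaats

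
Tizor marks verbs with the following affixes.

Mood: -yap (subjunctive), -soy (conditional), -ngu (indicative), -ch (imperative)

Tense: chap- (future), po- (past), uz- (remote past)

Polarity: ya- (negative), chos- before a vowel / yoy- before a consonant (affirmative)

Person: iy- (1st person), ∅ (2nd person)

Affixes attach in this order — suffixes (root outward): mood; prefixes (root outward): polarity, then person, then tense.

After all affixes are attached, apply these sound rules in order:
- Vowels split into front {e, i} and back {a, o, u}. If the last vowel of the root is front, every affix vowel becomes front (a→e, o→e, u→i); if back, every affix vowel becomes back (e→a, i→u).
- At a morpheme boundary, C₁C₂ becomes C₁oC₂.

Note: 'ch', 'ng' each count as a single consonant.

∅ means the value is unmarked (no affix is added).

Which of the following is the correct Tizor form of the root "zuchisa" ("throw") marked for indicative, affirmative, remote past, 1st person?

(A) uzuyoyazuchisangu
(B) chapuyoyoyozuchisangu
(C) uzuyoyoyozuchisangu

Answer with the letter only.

Attach polarity affirmative yoy- (before consonant 'z') → yoyzuchisa.
Attach mood indicative -ngu → yoyzuchisangu.
Attach person 1st person iy- → iyyoyzuchisangu.
Attach tense remote past uz- → uziyyoyzuchisangu.
Apply vowel harmony: uziyyoyzuchisangu → uzuyyoyzuchisangu.
Apply epenthesis: uzuyyoyzuchisangu → uzuyoyoyozuchisangu.
So the correct form is uzuyoyoyozuchisangu, option (C).
(B) chapuyoyoyozuchisangu is wrong: it uses future instead of remote past for tense.
(A) uzuyoyazuchisangu is wrong: it uses negative instead of affirmative for polarity.

C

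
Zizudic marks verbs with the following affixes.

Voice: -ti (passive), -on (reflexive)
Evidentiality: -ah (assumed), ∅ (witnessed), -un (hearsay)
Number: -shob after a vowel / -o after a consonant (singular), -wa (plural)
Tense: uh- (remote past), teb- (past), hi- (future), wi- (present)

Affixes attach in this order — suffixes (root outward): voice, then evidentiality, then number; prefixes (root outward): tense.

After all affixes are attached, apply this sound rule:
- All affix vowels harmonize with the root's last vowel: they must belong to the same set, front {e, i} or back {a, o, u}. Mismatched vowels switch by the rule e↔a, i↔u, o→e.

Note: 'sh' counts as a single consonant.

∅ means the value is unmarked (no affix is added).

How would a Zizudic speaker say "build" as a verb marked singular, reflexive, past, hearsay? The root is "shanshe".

tebshansheenine

Attach voice reflexive -on → shansheon.
Attach evidentiality hearsay -un → shansheonun.
Attach number singular -o (after consonant 'n') → shansheonuno.
Attach tense past teb- → tebshansheonuno.
Apply vowel harmony: tebshansheonuno → tebshansheenine.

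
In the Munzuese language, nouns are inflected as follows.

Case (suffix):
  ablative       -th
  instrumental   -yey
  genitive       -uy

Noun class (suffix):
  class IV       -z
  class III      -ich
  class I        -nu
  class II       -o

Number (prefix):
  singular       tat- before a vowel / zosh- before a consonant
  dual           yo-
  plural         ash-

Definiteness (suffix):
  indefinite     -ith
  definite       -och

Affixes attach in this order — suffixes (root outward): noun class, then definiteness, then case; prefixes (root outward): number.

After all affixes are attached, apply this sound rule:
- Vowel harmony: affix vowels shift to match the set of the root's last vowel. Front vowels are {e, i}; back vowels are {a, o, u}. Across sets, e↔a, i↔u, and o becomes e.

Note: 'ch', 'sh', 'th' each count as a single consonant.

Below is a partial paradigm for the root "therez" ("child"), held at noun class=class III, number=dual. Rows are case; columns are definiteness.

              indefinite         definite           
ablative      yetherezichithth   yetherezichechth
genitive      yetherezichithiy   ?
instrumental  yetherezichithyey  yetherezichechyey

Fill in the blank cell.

Attach noun class class III -ich → therezich.
Attach number dual yo- → yotherezich.
Attach definiteness definite -och → yotherezichoch.
Attach case genitive -uy → yotherezichochuy.
Apply vowel harmony: yotherezichochuy → yetherezichechiy.

yetherezichechiy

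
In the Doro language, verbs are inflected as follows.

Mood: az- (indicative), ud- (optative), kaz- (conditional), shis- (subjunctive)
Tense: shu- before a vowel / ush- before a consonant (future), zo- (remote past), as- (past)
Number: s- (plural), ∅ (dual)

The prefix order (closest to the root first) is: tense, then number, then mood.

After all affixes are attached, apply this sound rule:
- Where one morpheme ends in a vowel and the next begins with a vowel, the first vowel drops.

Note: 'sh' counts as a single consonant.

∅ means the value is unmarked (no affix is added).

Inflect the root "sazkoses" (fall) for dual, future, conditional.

kazushsazkoses

Attach tense future ush- (before consonant 's') → ushsazkoses.
number = dual: zero marking, form stays ushsazkoses.
Attach mood conditional kaz- → kazushsazkoses.
Vowel deletion: no change.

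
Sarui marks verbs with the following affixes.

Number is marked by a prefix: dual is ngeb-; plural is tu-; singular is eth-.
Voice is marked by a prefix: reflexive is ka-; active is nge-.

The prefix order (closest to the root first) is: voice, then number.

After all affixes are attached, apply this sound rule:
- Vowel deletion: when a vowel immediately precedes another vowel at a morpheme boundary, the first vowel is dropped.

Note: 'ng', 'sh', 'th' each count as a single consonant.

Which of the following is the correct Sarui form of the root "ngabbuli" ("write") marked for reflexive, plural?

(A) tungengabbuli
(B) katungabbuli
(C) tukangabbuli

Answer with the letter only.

C

Attach voice reflexive ka- → kangabbuli.
Attach number plural tu- → tukangabbuli.
Vowel deletion: no change.
So the correct form is tukangabbuli, option (C).
(A) tungengabbuli is wrong: it uses active instead of reflexive for voice.
(B) katungabbuli is wrong: it has the affixes in the wrong order.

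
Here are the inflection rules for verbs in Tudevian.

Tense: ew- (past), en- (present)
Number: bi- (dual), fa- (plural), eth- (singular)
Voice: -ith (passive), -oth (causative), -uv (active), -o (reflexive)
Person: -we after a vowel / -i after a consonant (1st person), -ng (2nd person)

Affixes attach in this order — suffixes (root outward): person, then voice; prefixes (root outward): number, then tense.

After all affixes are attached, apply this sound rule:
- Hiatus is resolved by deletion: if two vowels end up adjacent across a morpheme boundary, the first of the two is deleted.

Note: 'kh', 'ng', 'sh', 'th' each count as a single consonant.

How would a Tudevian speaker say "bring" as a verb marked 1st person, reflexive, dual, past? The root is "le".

Attach number dual bi- → bile.
Attach person 1st person -we (after vowel 'e') → bilewe.
Attach voice reflexive -o → bileweo.
Attach tense past ew- → ewbileweo.
Apply vowel deletion: ewbileweo → ewbilewo.

ewbilewo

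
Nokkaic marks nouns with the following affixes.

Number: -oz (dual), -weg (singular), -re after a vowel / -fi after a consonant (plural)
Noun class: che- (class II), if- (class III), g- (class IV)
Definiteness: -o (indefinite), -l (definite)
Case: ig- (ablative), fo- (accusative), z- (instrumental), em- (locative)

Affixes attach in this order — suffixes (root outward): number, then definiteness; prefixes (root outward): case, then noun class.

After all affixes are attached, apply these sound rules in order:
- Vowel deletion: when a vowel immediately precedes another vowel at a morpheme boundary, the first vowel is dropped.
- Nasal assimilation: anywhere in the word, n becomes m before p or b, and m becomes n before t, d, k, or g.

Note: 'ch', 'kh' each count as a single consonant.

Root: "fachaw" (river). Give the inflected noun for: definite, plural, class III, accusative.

iffofachawfil

Attach number plural -fi (after consonant 'w') → fachawfi.
Attach case accusative fo- → fofachawfi.
Attach noun class class III if- → iffofachawfi.
Attach definiteness definite -l → iffofachawfil.
Vowel deletion: no change.
Nasal assimilation: no change.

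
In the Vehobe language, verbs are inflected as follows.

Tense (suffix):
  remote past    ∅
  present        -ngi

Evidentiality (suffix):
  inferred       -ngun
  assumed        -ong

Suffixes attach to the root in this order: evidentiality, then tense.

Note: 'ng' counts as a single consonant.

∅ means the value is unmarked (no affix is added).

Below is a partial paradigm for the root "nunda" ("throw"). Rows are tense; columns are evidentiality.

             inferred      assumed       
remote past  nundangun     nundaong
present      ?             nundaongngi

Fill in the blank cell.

nundangunngi

Attach evidentiality inferred -ngun → nundangun.
Attach tense present -ngi → nundangunngi.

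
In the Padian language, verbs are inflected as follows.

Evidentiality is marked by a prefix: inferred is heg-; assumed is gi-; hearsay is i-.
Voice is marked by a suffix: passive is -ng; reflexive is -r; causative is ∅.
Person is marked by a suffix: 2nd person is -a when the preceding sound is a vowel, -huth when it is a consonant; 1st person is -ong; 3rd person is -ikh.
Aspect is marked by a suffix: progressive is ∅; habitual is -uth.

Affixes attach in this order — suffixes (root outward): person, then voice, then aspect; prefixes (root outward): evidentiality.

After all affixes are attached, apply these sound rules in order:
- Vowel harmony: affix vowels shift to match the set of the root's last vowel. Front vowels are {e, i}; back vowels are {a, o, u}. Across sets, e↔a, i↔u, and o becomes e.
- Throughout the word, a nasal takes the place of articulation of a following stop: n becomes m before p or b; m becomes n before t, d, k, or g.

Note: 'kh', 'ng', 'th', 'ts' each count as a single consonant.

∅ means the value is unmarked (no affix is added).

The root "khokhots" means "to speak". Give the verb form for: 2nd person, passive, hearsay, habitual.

Attach person 2nd person -huth (after consonant 'ts') → khokhotshuth.
Attach evidentiality hearsay i- → ikhokhotshuth.
Attach voice passive -ng → ikhokhotshuthng.
Attach aspect habitual -uth → ikhokhotshuthnguth.
Apply vowel harmony: ikhokhotshuthnguth → ukhokhotshuthnguth.
Nasal assimilation: no change.

ukhokhotshuthnguth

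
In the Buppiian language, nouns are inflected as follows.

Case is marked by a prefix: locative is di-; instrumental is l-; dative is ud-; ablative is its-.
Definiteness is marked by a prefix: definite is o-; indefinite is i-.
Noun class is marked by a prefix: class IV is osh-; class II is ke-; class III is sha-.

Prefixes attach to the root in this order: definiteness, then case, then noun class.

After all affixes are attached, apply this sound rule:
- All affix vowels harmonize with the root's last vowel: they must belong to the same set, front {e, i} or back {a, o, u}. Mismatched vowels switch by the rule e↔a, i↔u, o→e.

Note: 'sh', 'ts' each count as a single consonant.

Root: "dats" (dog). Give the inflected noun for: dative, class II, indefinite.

kaududats

Attach definiteness indefinite i- → idats.
Attach case dative ud- → udidats.
Attach noun class class II ke- → keudidats.
Apply vowel harmony: keudidats → kaududats.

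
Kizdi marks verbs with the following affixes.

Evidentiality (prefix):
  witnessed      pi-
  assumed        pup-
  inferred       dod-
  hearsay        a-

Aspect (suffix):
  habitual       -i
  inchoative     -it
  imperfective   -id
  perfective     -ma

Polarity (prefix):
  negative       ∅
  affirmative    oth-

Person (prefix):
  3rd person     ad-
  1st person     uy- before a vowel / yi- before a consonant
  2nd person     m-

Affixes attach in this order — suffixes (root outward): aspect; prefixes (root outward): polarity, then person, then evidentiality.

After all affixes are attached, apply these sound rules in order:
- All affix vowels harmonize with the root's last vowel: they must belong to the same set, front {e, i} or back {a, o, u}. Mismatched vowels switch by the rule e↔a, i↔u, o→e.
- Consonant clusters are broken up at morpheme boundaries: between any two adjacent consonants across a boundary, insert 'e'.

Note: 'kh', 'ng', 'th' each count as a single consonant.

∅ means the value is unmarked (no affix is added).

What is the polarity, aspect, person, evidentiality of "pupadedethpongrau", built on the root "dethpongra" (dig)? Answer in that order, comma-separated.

negative, habitual, 3rd person, assumed

Segment: pup-ad-dethpongra-i.
polarity: ∅ → negative.
aspect: -i → habitual.
person: ad- → 3rd person.
evidentiality: pup- → assumed.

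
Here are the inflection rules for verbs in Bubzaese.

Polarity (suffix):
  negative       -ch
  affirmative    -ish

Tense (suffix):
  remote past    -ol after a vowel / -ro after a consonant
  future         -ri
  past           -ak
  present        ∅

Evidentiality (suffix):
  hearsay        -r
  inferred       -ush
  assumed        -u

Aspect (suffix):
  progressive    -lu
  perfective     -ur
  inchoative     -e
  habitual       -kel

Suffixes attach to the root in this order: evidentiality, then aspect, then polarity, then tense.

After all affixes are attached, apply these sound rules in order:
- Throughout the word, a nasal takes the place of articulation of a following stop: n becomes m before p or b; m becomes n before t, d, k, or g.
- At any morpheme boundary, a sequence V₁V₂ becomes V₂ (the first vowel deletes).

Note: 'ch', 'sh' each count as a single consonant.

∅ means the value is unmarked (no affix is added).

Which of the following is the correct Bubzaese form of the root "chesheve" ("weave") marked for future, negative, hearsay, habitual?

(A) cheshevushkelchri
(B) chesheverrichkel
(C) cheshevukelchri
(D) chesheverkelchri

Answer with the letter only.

D

Attach evidentiality hearsay -r → cheshever.
Attach aspect habitual -kel → chesheverkel.
Attach polarity negative -ch → chesheverkelch.
Attach tense future -ri → chesheverkelchri.
Nasal assimilation: no change.
Vowel deletion: no change.
So the correct form is chesheverkelchri, option (D).
(A) cheshevushkelchri is wrong: it uses inferred instead of hearsay for evidentiality.
(B) chesheverrichkel is wrong: it has the affixes in the wrong order.
(C) cheshevukelchri is wrong: it uses assumed instead of hearsay for evidentiality.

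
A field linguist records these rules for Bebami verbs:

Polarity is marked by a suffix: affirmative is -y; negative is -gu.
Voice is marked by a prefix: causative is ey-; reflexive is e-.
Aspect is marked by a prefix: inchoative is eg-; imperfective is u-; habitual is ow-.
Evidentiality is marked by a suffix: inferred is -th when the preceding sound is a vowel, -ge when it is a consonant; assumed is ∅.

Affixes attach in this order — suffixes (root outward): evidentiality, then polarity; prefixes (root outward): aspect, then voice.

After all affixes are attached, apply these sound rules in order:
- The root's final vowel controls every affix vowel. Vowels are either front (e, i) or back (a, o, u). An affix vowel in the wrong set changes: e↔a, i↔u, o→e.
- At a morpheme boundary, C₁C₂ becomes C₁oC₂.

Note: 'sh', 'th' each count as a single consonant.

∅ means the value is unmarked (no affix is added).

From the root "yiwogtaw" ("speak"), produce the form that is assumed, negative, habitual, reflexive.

aowoyiwogtawogu

evidentiality = assumed: zero marking, form stays yiwogtaw.
Attach aspect habitual ow- → owyiwogtaw.
Attach voice reflexive e- → eowyiwogtaw.
Attach polarity negative -gu → eowyiwogtawgu.
Apply vowel harmony: eowyiwogtawgu → aowyiwogtawgu.
Apply epenthesis: aowyiwogtawgu → aowoyiwogtawogu.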